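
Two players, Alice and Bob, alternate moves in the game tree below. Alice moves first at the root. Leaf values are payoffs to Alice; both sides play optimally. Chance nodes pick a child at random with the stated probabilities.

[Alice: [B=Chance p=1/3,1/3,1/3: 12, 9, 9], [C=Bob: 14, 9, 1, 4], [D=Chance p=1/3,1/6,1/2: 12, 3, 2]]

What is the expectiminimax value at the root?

10

B (Chance): 1/3·12 + 1/3·9 + 1/3·9 = 10
C (Bob): min(14, 9, 1, 4) = 1
D (Chance): 1/3·12 + 1/6·3 + 1/2·2 = 5.5
Root (Alice): max(10, 1, 5.5) = 10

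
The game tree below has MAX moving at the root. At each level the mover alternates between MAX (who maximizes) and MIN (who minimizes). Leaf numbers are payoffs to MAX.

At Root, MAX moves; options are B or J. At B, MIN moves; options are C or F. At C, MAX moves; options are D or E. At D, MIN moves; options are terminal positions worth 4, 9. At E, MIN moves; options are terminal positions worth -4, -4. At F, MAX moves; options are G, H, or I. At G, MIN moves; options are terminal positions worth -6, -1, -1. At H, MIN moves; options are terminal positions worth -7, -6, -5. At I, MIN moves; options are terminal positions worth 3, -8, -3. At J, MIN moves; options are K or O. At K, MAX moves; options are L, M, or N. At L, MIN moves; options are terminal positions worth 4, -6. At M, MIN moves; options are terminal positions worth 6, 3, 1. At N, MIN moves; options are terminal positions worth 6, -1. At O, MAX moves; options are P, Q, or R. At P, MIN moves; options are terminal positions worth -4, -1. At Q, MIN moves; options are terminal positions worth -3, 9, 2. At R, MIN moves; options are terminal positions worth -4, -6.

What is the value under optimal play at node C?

4

D: min(4, 9) = 4
E: min(-4, -4) = -4
C: max(4, -4) = 4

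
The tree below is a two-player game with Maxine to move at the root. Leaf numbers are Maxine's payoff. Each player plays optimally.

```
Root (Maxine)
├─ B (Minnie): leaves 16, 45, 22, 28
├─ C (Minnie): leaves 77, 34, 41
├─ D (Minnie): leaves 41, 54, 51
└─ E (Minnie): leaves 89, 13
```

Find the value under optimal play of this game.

B (Minnie): min(16, 45, 22, 28) = 16
C (Minnie): min(77, 34, 41) = 34
D (Minnie): min(41, 54, 51) = 41
E (Minnie): min(89, 13) = 13
Root (Maxine): max(16, 34, 41, 13) = 41

41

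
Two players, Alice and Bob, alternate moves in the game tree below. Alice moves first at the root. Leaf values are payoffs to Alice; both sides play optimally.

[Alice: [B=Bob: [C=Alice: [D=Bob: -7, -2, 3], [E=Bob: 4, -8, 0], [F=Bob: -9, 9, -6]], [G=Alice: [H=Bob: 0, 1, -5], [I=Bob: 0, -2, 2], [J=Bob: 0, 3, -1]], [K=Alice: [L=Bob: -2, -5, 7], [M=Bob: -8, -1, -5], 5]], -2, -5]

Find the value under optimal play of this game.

-2

D (Bob): min(-7, -2, 3) = -7
E (Bob): min(4, -8, 0) = -8
F (Bob): min(-9, 9, -6) = -9
C (Alice): max(-7, -8, -9) = -7
H (Bob): min(0, 1, -5) = -5
I (Bob): min(0, -2, 2) = -2
J (Bob): min(0, 3, -1) = -1
G (Alice): max(-5, -2, -1) = -1
L (Bob): min(-2, -5, 7) = -5
M (Bob): min(-8, -1, -5) = -8
K (Alice): max(-5, -8, 5) = 5
B (Bob): min(-7, -1, 5) = -7
Root (Alice): max(-7, -2, -5) = -2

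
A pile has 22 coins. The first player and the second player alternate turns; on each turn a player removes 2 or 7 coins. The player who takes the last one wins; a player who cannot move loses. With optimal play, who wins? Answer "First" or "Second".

Second

Compute winning (W) and losing (L) positions by backward induction:
i:   0  1  2  3  4  5  6  7  8  9 10 11 12 13 14 15 16 17 18 19 20 21 22
     L  L  W  W  L  L  W  W  W  L  L  W  W  L  L  W  W  W  L  L  W  W  L
Position 22 is L, so the second player wins.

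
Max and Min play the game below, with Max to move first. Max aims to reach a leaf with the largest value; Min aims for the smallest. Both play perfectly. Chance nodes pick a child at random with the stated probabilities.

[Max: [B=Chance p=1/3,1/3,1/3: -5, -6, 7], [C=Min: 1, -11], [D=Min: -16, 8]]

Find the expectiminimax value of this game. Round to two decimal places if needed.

B (Chance): 1/3·-5 + 1/3·-6 + 1/3·7 = -1.33
C (Min): min(1, -11) = -11
D (Min): min(-16, 8) = -16
Root (Max): max(-1.33, -11, -16) = -1.33

-1.33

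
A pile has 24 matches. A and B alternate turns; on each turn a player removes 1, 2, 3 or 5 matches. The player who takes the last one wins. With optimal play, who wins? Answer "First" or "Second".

Second

Mark each pile size as W (mover wins) or L (mover loses):
i:   0  1  2  3  4  5  6  7  8  9 10 11 12 13 14 15 16 17 18 19 20 21 22 23 24
     L  W  W  W  L  W  W  W  L  W  W  W  L  W  W  W  L  W  W  W  L  W  W  W  L
Position 24 is L, so the second player wins.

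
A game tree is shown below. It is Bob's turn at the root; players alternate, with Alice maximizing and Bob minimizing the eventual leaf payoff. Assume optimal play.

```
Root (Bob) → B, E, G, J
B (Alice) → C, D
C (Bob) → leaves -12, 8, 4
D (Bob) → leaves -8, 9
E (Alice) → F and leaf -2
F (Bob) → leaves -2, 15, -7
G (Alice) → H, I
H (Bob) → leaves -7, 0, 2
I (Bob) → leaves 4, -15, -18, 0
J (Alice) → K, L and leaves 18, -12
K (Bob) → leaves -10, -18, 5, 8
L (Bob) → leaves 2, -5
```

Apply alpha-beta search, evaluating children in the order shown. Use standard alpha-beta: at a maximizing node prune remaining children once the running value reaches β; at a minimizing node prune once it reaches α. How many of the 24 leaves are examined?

C [α=-∞,β=+∞]: v=-12
D [α=-12,β=+∞]: v=-8
B [α=-∞,β=+∞]: v=-8
F [α=-∞,β=-8]: v=-7
E [α=-∞,β=-8]: v=-7 after child 1 ≥ β → β-cutoff, skip 1
H [α=-∞,β=-8]: v=-7
G [α=-∞,β=-8]: v=-7 after child 1 ≥ β → β-cutoff, skip 1
K [α=-∞,β=-8]: v=-18
L [α=-18,β=-8]: v=-5
J [α=-∞,β=-8]: v=-5 after child 2 ≥ β → β-cutoff, skip 2
Root [α=-∞,β=+∞]: v=-8
Leaves evaluated: 17 of 24.

17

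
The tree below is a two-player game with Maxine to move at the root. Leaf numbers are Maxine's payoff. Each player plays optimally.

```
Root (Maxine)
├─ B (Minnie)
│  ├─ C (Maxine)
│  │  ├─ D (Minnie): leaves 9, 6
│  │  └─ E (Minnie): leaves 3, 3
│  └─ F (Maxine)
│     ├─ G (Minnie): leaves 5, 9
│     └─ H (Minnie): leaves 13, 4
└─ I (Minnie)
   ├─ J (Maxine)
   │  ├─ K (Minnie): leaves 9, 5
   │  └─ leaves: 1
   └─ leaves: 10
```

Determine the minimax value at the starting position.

5

D (Minnie): min(9, 6) = 6
E (Minnie): min(3, 3) = 3
C (Maxine): max(6, 3) = 6
G (Minnie): min(5, 9) = 5
H (Minnie): min(13, 4) = 4
F (Maxine): max(5, 4) = 5
B (Minnie): min(6, 5) = 5
K (Minnie): min(9, 5) = 5
J (Maxine): max(5, 1) = 5
I (Minnie): min(5, 10) = 5
Root (Maxine): max(5, 5) = 5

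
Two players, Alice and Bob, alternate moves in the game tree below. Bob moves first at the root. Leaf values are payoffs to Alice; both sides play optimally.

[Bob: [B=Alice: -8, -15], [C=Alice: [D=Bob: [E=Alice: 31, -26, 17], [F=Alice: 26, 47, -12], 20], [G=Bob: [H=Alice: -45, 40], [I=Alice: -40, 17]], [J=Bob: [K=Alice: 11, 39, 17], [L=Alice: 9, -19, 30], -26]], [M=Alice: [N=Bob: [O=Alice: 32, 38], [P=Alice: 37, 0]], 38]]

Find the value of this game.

B (Alice): max(-8, -15) = -8
E (Alice): max(31, -26, 17) = 31
F (Alice): max(26, 47, -12) = 47
D (Bob): min(31, 47, 20) = 20
H (Alice): max(-45, 40) = 40
I (Alice): max(-40, 17) = 17
G (Bob): min(40, 17) = 17
K (Alice): max(11, 39, 17) = 39
L (Alice): max(9, -19, 30) = 30
J (Bob): min(39, 30, -26) = -26
C (Alice): max(20, 17, -26) = 20
O (Alice): max(32, 38) = 38
P (Alice): max(37, 0) = 37
N (Bob): min(38, 37) = 37
M (Alice): max(37, 38) = 38
Root (Bob): min(-8, 20, 38) = -8

-8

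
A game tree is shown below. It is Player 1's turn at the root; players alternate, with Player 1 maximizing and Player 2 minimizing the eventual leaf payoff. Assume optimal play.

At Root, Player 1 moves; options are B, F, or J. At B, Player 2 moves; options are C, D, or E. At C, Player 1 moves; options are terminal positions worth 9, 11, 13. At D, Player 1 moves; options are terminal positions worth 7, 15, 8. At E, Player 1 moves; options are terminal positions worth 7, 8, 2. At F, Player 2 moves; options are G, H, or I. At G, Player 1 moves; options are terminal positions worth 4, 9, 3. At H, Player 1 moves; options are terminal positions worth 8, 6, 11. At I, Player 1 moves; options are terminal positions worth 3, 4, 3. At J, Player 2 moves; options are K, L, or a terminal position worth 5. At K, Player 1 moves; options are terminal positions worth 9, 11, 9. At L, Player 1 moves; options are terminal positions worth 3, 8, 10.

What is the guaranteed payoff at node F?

4

G: max(4, 9, 3) = 9
H: max(8, 6, 11) = 11
I: max(3, 4, 3) = 4
F: min(9, 11, 4) = 4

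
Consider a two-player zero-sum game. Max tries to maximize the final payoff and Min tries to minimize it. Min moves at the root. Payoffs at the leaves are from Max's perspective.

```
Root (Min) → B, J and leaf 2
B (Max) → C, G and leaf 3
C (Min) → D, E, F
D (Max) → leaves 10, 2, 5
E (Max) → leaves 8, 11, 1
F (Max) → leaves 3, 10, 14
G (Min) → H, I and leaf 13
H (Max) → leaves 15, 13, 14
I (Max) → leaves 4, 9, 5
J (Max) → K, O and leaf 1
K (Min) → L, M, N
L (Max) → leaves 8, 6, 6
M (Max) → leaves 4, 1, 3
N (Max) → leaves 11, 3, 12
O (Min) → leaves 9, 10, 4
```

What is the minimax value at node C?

D: max(10, 2, 5) = 10
E: max(8, 11, 1) = 11
F: max(3, 10, 14) = 14
C: min(10, 11, 14) = 10

10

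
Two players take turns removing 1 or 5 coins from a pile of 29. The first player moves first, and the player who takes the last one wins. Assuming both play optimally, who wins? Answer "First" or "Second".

i:   0  1  2  3  4  5  6  7  8  9 10 11 12 13 14 15 16 17 18 19 20 21 22 23 24 25 26 27 28 29
     L  W  L  W  L  W  L  W  L  W  L  W  L  W  L  W  L  W  L  W  L  W  L  W  L  W  L  W  L  W
Position 29 is W, so the first player wins.

First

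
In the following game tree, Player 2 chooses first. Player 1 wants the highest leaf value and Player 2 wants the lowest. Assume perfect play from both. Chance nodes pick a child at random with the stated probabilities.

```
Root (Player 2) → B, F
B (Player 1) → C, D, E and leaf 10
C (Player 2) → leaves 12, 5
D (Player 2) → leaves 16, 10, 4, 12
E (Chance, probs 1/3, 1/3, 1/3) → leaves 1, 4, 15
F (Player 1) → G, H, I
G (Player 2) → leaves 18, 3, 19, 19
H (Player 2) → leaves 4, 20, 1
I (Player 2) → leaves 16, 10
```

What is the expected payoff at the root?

10

C (Player 2): min(12, 5) = 5
D (Player 2): min(16, 10, 4, 12) = 4
E (Chance): 1/3·1 + 1/3·4 + 1/3·15 = 6.67
B (Player 1): max(5, 4, 6.67, 10) = 10
G (Player 2): min(18, 3, 19, 19) = 3
H (Player 2): min(4, 20, 1) = 1
I (Player 2): min(16, 10) = 10
F (Player 1): max(3, 1, 10) = 10
Root (Player 2): min(10, 10) = 10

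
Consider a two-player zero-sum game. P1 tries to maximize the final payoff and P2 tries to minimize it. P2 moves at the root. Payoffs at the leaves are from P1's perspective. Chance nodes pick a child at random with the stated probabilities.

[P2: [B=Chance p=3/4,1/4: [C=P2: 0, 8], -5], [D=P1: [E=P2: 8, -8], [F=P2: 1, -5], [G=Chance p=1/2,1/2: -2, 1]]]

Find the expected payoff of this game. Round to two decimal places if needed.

C (P2): min(0, 8) = 0
B (Chance): 3/4·0 + 1/4·-5 = -1.25
E (P2): min(8, -8) = -8
F (P2): min(1, -5) = -5
G (Chance): 1/2·-2 + 1/2·1 = -0.5
D (P1): max(-8, -5, -0.5) = -0.5
Root (P2): min(-1.25, -0.5) = -1.25

-1.25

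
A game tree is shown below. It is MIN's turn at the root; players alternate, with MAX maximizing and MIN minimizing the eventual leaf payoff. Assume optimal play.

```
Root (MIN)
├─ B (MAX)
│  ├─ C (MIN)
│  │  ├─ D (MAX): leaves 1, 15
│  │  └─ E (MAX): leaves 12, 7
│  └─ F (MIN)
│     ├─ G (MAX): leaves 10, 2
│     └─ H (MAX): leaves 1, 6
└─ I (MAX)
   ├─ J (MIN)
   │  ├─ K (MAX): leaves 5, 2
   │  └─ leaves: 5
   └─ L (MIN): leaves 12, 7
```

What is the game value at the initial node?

7

D (MAX): max(1, 15) = 15
E (MAX): max(12, 7) = 12
C (MIN): min(15, 12) = 12
G (MAX): max(10, 2) = 10
H (MAX): max(1, 6) = 6
F (MIN): min(10, 6) = 6
B (MAX): max(12, 6) = 12
K (MAX): max(5, 2) = 5
J (MIN): min(5, 5) = 5
L (MIN): min(12, 7) = 7
I (MAX): max(5, 7) = 7
Root (MIN): min(12, 7) = 7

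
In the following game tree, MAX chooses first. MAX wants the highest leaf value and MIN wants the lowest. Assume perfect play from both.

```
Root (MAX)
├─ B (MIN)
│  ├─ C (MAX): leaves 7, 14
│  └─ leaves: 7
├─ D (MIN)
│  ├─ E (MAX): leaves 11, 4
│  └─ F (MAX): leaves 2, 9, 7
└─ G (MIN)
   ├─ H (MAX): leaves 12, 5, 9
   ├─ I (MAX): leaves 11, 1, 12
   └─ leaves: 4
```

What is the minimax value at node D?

E: max(11, 4) = 11
F: max(2, 9, 7) = 9
D: min(11, 9) = 9

9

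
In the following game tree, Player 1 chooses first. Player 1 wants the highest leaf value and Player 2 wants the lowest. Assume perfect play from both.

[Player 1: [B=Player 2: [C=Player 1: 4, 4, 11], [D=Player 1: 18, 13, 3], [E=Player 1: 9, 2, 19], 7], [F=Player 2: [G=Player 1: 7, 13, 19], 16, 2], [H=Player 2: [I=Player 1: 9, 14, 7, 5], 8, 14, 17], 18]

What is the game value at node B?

7

C: max(4, 4, 11) = 11
D: max(18, 13, 3) = 18
E: max(9, 2, 19) = 19
B: min(11, 18, 19, 7) = 7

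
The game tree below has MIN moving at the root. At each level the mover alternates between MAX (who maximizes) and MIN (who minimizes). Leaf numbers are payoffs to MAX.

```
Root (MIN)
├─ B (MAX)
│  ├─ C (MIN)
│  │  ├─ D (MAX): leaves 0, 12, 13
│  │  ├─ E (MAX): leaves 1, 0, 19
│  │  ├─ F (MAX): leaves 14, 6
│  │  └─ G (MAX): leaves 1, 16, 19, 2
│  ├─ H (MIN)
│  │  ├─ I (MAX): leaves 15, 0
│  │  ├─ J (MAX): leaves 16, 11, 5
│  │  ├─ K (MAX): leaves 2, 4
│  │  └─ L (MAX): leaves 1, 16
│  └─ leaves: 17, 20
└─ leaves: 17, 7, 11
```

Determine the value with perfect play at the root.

7

D (MAX): max(0, 12, 13) = 13
E (MAX): max(1, 0, 19) = 19
F (MAX): max(14, 6) = 14
G (MAX): max(1, 16, 19, 2) = 19
C (MIN): min(13, 19, 14, 19) = 13
I (MAX): max(15, 0) = 15
J (MAX): max(16, 11, 5) = 16
K (MAX): max(2, 4) = 4
L (MAX): max(1, 16) = 16
H (MIN): min(15, 16, 4, 16) = 4
B (MAX): max(13, 4, 17, 20) = 20
Root (MIN): min(20, 17, 7, 11) = 7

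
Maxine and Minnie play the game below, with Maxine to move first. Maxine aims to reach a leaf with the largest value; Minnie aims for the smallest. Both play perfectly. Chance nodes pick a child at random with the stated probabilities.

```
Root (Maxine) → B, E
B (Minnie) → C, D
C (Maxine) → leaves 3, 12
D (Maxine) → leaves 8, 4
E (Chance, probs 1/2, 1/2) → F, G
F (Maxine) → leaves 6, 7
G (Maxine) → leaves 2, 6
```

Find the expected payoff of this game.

C (Maxine): max(3, 12) = 12
D (Maxine): max(8, 4) = 8
B (Minnie): min(12, 8) = 8
F (Maxine): max(6, 7) = 7
G (Maxine): max(2, 6) = 6
E (Chance): 1/2·7 + 1/2·6 = 6.5
Root (Maxine): max(8, 6.5) = 8

8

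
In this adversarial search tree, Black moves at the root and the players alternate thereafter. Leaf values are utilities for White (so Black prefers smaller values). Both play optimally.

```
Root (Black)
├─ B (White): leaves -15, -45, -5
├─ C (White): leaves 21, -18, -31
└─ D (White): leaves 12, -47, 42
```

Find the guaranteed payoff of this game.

B (White): max(-15, -45, -5) = -5
C (White): max(21, -18, -31) = 21
D (White): max(12, -47, 42) = 42
Root (Black): min(-5, 21, 42) = -5

-5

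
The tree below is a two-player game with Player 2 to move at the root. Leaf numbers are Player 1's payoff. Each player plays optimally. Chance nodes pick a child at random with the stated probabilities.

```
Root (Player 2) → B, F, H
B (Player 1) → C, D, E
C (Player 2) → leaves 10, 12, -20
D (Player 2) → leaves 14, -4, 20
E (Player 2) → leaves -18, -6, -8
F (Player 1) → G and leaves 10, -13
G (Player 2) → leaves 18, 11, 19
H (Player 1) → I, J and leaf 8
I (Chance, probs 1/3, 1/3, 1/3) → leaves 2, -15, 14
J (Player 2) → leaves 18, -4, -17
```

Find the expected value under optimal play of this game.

C (Player 2): min(10, 12, -20) = -20
D (Player 2): min(14, -4, 20) = -4
E (Player 2): min(-18, -6, -8) = -18
B (Player 1): max(-20, -4, -18) = -4
G (Player 2): min(18, 11, 19) = 11
F (Player 1): max(11, 10, -13) = 11
I (Chance): 1/3·2 + 1/3·-15 + 1/3·14 = 0.33
J (Player 2): min(18, -4, -17) = -17
H (Player 1): max(0.33, -17, 8) = 8
Root (Player 2): min(-4, 11, 8) = -4

-4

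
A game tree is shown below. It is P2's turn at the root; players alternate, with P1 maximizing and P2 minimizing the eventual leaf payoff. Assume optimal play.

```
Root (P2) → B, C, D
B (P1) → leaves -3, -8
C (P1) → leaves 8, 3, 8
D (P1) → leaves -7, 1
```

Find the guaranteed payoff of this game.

B (P1): max(-3, -8) = -3
C (P1): max(8, 3, 8) = 8
D (P1): max(-7, 1) = 1
Root (P2): min(-3, 8, 1) = -3

-3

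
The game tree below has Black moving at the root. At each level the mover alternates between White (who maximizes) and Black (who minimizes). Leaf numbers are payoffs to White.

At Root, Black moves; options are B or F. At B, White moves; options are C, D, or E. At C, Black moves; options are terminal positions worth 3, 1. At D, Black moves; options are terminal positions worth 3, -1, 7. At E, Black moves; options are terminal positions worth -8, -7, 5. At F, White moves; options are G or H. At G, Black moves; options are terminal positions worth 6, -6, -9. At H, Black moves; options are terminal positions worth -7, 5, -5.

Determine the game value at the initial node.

-7

C (Black): min(3, 1) = 1
D (Black): min(3, -1, 7) = -1
E (Black): min(-8, -7, 5) = -8
B (White): max(1, -1, -8) = 1
G (Black): min(6, -6, -9) = -9
H (Black): min(-7, 5, -5) = -7
F (White): max(-9, -7) = -7
Root (Black): min(1, -7) = -7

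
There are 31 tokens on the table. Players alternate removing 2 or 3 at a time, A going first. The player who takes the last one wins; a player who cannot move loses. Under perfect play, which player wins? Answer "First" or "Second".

Positions where the player to move wins (W) vs loses (L):
i:   0  1  2  3  4  5  6  7  8  9 10 11 12 13 14 15 16 17 18 19 20 21 22 23 24 25 26 27 28 29 30 31
     L  L  W  W  W  L  L  W  W  W  L  L  W  W  W  L  L  W  W  W  L  L  W  W  W  L  L  W  W  W  L  L
Position 31 is L, so the second player wins.

Second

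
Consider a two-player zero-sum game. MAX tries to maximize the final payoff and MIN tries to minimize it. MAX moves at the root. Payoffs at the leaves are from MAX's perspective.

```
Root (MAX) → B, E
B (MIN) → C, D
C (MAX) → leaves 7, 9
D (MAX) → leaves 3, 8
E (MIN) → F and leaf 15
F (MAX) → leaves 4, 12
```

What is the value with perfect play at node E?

12

F: max(4, 12) = 12
E: min(12, 15) = 12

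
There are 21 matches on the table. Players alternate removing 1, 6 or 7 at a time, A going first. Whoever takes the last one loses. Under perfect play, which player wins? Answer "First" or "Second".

First

Compute winning (W) and losing (L) positions by backward induction:
i:   0  1  2  3  4  5  6  7  8  9 10 11 12 13 14 15 16 17 18 19 20 21
     W  L  W  L  W  L  W  W  W  W  W  W  W  L  W  L  W  L  W  W  W  W
Position 21 is W, so the first player wins.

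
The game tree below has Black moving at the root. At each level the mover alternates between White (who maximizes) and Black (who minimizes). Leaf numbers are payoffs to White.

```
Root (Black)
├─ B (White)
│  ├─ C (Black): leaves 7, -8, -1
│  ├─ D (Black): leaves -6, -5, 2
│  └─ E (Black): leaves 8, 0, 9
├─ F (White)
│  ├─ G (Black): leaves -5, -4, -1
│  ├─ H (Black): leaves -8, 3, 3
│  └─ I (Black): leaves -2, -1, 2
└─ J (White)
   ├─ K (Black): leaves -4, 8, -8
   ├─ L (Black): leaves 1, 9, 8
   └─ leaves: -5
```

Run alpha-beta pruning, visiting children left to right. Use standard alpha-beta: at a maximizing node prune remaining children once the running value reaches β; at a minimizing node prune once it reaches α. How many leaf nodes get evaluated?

C [α=-∞,β=+∞]: v=-8
D [α=-8,β=+∞]: v=-6
E [α=-6,β=+∞]: v=0
B [α=-∞,β=+∞]: v=0
G [α=-∞,β=0]: v=-5
H [α=-5,β=0]: v=-8 after child 1 ≤ α → α-cutoff, skip 2
I [α=-5,β=0]: v=-2
F [α=-∞,β=0]: v=-2
K [α=-∞,β=-2]: v=-8
L [α=-8,β=-2]: v=1
J [α=-∞,β=-2]: v=1 after child 2 ≥ β → β-cutoff, skip 1
Root [α=-∞,β=+∞]: v=-2
Leaves evaluated: 22 of 25.

22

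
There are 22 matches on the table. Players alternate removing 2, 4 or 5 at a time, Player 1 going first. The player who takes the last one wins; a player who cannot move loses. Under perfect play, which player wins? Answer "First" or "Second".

Compute winning (W) and losing (L) positions by backward induction:
i:   0  1  2  3  4  5  6  7  8  9 10 11 12 13 14 15 16 17 18 19 20 21 22
     L  L  W  W  W  W  W  L  L  W  W  W  W  W  L  L  W  W  W  W  W  L  L
Position 22 is L, so the second player wins.

Second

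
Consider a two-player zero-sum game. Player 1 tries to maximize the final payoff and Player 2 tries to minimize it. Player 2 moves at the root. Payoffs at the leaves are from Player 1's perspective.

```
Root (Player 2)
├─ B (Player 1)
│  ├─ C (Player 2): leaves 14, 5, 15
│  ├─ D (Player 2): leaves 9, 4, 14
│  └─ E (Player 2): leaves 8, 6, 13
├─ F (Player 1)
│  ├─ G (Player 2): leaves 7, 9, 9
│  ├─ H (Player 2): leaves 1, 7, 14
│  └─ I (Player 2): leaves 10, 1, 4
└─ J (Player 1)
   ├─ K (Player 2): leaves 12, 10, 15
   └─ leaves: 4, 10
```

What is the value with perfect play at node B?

6

C: min(14, 5, 15) = 5
D: min(9, 4, 14) = 4
E: min(8, 6, 13) = 6
B: max(5, 4, 6) = 6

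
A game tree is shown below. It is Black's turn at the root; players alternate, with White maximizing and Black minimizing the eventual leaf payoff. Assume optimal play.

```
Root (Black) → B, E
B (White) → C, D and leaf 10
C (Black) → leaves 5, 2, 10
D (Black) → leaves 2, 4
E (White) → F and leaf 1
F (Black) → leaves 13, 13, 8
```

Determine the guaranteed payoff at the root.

C (Black): min(5, 2, 10) = 2
D (Black): min(2, 4) = 2
B (White): max(2, 2, 10) = 10
F (Black): min(13, 13, 8) = 8
E (White): max(8, 1) = 8
Root (Black): min(10, 8) = 8

8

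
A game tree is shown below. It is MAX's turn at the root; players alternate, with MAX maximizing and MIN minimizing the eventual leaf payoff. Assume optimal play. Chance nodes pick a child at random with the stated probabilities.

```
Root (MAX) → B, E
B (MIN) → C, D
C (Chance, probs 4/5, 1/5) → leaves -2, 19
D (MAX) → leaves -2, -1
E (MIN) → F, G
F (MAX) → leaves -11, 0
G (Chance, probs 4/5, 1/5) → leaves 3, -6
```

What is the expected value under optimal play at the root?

C (Chance): 4/5·-2 + 1/5·19 = 2.2
D (MAX): max(-2, -1) = -1
B (MIN): min(2.2, -1) = -1
F (MAX): max(-11, 0) = 0
G (Chance): 4/5·3 + 1/5·-6 = 1.2
E (MIN): min(0, 1.2) = 0
Root (MAX): max(-1, 0) = 0

0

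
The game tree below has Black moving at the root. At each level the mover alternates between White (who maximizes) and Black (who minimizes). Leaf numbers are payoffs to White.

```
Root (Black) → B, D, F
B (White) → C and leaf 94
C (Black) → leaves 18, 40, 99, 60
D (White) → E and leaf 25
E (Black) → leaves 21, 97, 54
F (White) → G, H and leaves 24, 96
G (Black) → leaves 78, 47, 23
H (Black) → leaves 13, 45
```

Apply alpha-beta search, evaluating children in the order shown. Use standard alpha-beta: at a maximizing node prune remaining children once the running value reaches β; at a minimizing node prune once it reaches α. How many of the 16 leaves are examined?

C [α=-∞,β=+∞]: v=18
B [α=-∞,β=+∞]: v=94
E [α=-∞,β=94]: v=21
D [α=-∞,β=94]: v=25
G [α=-∞,β=25]: v=23
H [α=23,β=25]: v=13 after child 1 ≤ α → α-cutoff, skip 1
F [α=-∞,β=25]: v=96
Root [α=-∞,β=+∞]: v=25
Leaves evaluated: 15 of 16.

15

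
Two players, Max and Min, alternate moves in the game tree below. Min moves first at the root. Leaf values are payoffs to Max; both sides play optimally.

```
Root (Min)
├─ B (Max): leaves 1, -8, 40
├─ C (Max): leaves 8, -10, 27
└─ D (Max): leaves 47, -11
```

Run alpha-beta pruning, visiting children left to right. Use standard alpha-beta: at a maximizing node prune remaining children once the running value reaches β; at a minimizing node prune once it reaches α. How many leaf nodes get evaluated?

7

B [α=-∞,β=+∞]: v=40
C [α=-∞,β=40]: v=27
D [α=-∞,β=27]: v=47 after child 1 ≥ β → β-cutoff, skip 1
Root [α=-∞,β=+∞]: v=27
Leaves evaluated: 7 of 8.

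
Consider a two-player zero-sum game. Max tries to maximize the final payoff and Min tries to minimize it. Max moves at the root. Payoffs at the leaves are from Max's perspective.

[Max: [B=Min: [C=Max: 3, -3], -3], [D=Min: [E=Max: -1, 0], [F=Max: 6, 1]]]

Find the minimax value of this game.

0

C (Max): max(3, -3) = 3
B (Min): min(3, -3) = -3
E (Max): max(-1, 0) = 0
F (Max): max(6, 1) = 6
D (Min): min(0, 6) = 0
Root (Max): max(-3, 0) = 0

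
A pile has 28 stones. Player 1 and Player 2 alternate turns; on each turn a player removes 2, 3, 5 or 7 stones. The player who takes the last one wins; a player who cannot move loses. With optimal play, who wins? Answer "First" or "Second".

Second

W/L table (W = player to move can force a win):
i:   0  1  2  3  4  5  6  7  8  9 10 11 12 13 14 15 16 17 18 19 20 21 22 23 24 25 26 27 28
     L  L  W  W  W  W  W  W  W  L  L  W  W  W  W  W  W  W  L  L  W  W  W  W  W  W  W  L  L
Position 28 is L, so the second player wins.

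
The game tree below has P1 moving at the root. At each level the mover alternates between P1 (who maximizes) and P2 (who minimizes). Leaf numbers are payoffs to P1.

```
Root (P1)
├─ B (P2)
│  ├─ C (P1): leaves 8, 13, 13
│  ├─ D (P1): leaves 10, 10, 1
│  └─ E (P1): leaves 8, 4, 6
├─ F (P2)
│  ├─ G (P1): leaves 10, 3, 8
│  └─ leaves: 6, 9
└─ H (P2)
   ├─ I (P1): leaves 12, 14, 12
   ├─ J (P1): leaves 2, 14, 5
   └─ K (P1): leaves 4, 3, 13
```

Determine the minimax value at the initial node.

C (P1): max(8, 13, 13) = 13
D (P1): max(10, 10, 1) = 10
E (P1): max(8, 4, 6) = 8
B (P2): min(13, 10, 8) = 8
G (P1): max(10, 3, 8) = 10
F (P2): min(10, 6, 9) = 6
I (P1): max(12, 14, 12) = 14
J (P1): max(2, 14, 5) = 14
K (P1): max(4, 3, 13) = 13
H (P2): min(14, 14, 13) = 13
Root (P1): max(8, 6, 13) = 13

13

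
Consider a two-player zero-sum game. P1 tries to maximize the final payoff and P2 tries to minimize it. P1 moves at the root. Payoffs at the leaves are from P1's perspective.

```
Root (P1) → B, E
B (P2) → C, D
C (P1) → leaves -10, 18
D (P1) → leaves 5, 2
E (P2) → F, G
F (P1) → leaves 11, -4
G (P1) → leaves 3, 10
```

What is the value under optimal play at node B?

5

C: max(-10, 18) = 18
D: max(5, 2) = 5
B: min(18, 5) = 5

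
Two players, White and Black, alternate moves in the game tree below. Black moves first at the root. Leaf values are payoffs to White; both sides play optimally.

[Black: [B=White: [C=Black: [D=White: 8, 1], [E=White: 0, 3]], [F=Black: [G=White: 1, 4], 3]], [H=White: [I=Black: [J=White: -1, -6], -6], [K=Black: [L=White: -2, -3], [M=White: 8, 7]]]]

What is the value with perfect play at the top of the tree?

D (White): max(8, 1) = 8
E (White): max(0, 3) = 3
C (Black): min(8, 3) = 3
G (White): max(1, 4) = 4
F (Black): min(4, 3) = 3
B (White): max(3, 3) = 3
J (White): max(-1, -6) = -1
I (Black): min(-1, -6) = -6
L (White): max(-2, -3) = -2
M (White): max(8, 7) = 8
K (Black): min(-2, 8) = -2
H (White): max(-6, -2) = -2
Root (Black): min(3, -2) = -2

-2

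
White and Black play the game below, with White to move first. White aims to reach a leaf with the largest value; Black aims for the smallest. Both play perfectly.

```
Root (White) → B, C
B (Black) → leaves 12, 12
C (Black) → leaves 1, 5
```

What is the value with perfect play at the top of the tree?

12

B (Black): min(12, 12) = 12
C (Black): min(1, 5) = 1
Root (White): max(12, 1) = 12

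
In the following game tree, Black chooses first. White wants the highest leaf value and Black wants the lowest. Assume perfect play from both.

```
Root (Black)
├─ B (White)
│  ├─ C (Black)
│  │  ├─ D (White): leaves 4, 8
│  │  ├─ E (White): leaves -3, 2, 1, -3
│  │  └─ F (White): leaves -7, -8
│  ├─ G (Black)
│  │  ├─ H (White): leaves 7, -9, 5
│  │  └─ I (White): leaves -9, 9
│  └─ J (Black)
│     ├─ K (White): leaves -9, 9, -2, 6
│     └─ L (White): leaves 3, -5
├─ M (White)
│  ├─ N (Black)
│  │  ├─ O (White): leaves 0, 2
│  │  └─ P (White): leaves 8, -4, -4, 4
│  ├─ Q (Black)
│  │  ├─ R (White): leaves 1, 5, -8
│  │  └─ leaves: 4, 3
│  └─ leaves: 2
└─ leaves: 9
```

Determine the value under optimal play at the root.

3

D (White): max(4, 8) = 8
E (White): max(-3, 2, 1, -3) = 2
F (White): max(-7, -8) = -7
C (Black): min(8, 2, -7) = -7
H (White): max(7, -9, 5) = 7
I (White): max(-9, 9) = 9
G (Black): min(7, 9) = 7
K (White): max(-9, 9, -2, 6) = 9
L (White): max(3, -5) = 3
J (Black): min(9, 3) = 3
B (White): max(-7, 7, 3) = 7
O (White): max(0, 2) = 2
P (White): max(8, -4, -4, 4) = 8
N (Black): min(2, 8) = 2
R (White): max(1, 5, -8) = 5
Q (Black): min(5, 4, 3) = 3
M (White): max(2, 3, 2) = 3
Root (Black): min(7, 3, 9) = 3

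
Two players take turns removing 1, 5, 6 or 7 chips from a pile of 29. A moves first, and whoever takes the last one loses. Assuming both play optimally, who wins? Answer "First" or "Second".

Positions where the player to move wins (W) vs loses (L):
i:   0  1  2  3  4  5  6  7  8  9 10 11 12 13 14 15 16 17 18 19 20 21 22 23 24 25 26 27 28 29
     W  L  W  L  W  L  W  W  W  W  W  W  W  L  W  L  W  L  W  W  W  W  W  W  W  L  W  L  W  L
Position 29 is L, so the second player wins.

Second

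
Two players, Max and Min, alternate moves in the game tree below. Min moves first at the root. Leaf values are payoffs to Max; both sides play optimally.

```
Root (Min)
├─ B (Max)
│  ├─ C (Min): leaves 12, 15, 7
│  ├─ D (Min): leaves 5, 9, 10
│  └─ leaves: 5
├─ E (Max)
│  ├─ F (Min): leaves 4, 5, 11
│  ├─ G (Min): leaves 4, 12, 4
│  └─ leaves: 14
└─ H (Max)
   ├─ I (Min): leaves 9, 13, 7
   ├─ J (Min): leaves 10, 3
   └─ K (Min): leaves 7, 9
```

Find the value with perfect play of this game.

7

C (Min): min(12, 15, 7) = 7
D (Min): min(5, 9, 10) = 5
B (Max): max(7, 5, 5) = 7
F (Min): min(4, 5, 11) = 4
G (Min): min(4, 12, 4) = 4
E (Max): max(4, 4, 14) = 14
I (Min): min(9, 13, 7) = 7
J (Min): min(10, 3) = 3
K (Min): min(7, 9) = 7
H (Max): max(7, 3, 7) = 7
Root (Min): min(7, 14, 7) = 7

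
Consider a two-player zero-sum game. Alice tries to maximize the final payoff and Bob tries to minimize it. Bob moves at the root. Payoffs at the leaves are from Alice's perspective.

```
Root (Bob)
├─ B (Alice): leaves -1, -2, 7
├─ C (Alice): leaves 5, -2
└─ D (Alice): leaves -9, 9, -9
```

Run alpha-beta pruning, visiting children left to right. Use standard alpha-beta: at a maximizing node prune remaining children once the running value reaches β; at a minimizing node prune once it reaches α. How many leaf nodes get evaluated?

7

B [α=-∞,β=+∞]: v=7
C [α=-∞,β=7]: v=5
D [α=-∞,β=5]: v=9 after child 2 ≥ β → β-cutoff, skip 1
Root [α=-∞,β=+∞]: v=5
Leaves evaluated: 7 of 8.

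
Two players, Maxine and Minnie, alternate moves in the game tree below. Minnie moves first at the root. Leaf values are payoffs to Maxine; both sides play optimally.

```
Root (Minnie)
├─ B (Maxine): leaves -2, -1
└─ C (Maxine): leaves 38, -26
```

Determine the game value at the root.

B (Maxine): max(-2, -1) = -1
C (Maxine): max(38, -26) = 38
Root (Minnie): min(-1, 38) = -1

-1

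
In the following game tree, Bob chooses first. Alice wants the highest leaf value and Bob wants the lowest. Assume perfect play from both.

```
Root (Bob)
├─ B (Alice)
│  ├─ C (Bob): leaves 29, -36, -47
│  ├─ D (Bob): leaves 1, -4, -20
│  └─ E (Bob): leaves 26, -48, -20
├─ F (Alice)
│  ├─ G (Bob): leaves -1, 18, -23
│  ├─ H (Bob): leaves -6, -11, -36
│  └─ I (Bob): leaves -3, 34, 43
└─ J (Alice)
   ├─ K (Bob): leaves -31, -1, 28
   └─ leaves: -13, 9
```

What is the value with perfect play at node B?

-20

C: min(29, -36, -47) = -47
D: min(1, -4, -20) = -20
E: min(26, -48, -20) = -48
B: max(-47, -20, -48) = -20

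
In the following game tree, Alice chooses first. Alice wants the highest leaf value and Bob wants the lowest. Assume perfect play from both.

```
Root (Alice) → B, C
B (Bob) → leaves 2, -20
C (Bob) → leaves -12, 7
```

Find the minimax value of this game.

-12

B (Bob): min(2, -20) = -20
C (Bob): min(-12, 7) = -12
Root (Alice): max(-20, -12) = -12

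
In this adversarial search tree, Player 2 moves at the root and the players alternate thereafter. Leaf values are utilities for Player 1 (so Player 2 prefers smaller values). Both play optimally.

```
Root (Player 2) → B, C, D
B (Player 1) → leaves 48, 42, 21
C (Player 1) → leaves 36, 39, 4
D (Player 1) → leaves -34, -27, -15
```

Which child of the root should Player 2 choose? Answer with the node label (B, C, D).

D

B (Player 1): max(48, 42, 21) = 48
C (Player 1): max(36, 39, 4) = 39
D (Player 1): max(-34, -27, -15) = -15
Root (Player 2): min(48, 39, -15) = -15
Player 2 picks the child with the lowest value: D (value -15).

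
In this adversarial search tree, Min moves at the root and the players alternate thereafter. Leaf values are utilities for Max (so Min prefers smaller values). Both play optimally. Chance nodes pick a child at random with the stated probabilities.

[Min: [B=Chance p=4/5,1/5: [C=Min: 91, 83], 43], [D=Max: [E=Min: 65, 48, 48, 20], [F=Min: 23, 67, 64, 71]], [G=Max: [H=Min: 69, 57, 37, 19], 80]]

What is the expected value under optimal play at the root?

23

C (Min): min(91, 83) = 83
B (Chance): 4/5·83 + 1/5·43 = 75
E (Min): min(65, 48, 48, 20) = 20
F (Min): min(23, 67, 64, 71) = 23
D (Max): max(20, 23) = 23
H (Min): min(69, 57, 37, 19) = 19
G (Max): max(19, 80) = 80
Root (Min): min(75, 23, 80) = 23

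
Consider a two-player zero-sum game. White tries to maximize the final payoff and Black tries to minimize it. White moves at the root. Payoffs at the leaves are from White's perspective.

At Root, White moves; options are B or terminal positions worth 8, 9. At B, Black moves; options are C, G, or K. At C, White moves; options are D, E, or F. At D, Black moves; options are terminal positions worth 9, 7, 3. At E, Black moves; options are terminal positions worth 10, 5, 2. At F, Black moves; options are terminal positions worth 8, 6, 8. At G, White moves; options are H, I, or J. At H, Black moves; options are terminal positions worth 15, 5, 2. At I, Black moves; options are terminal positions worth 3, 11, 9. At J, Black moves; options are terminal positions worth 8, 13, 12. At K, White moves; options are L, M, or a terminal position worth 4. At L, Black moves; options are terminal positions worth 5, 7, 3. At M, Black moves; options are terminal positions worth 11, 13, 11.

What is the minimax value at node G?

8

H: min(15, 5, 2) = 2
I: min(3, 11, 9) = 3
J: min(8, 13, 12) = 8
G: max(2, 3, 8) = 8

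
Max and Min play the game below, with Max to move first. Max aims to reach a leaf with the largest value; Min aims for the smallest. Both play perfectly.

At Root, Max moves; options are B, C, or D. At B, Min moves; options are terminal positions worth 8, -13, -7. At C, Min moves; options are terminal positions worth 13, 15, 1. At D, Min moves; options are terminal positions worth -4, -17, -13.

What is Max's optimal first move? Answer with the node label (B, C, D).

C

B (Min): min(8, -13, -7) = -13
C (Min): min(13, 15, 1) = 1
D (Min): min(-4, -17, -13) = -17
Root (Max): max(-13, 1, -17) = 1
Max picks the child with the highest value: C (value 1).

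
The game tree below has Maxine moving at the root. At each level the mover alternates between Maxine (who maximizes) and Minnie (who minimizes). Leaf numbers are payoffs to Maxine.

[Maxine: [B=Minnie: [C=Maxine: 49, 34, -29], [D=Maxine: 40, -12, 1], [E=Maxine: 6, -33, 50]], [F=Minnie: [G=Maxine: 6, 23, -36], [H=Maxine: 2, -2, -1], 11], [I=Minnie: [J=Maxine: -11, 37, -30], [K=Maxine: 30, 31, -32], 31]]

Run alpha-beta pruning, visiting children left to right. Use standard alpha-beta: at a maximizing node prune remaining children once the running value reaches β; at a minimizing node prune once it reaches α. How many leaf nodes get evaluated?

C [α=-∞,β=+∞]: v=49
D [α=-∞,β=49]: v=40
E [α=-∞,β=40]: v=50
B [α=-∞,β=+∞]: v=40
G [α=40,β=+∞]: v=23
F [α=40,β=+∞]: v=23 after child 1 ≤ α → α-cutoff, skip 2
J [α=40,β=+∞]: v=37
I [α=40,β=+∞]: v=37 after child 1 ≤ α → α-cutoff, skip 2
Root [α=-∞,β=+∞]: v=40
Leaves evaluated: 15 of 23.

15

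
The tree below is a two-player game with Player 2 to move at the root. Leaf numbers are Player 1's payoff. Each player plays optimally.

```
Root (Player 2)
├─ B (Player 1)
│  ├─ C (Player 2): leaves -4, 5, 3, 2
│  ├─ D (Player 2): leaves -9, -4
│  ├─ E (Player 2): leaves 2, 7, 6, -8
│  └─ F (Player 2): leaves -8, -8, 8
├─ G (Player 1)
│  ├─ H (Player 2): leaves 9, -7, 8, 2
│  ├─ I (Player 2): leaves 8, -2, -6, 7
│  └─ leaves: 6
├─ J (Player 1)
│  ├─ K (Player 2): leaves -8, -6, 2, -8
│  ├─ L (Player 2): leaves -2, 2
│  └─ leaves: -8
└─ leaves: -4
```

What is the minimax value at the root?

C (Player 2): min(-4, 5, 3, 2) = -4
D (Player 2): min(-9, -4) = -9
E (Player 2): min(2, 7, 6, -8) = -8
F (Player 2): min(-8, -8, 8) = -8
B (Player 1): max(-4, -9, -8, -8) = -4
H (Player 2): min(9, -7, 8, 2) = -7
I (Player 2): min(8, -2, -6, 7) = -6
G (Player 1): max(-7, -6, 6) = 6
K (Player 2): min(-8, -6, 2, -8) = -8
L (Player 2): min(-2, 2) = -2
J (Player 1): max(-8, -2, -8) = -2
Root (Player 2): min(-4, 6, -2, -4) = -4

-4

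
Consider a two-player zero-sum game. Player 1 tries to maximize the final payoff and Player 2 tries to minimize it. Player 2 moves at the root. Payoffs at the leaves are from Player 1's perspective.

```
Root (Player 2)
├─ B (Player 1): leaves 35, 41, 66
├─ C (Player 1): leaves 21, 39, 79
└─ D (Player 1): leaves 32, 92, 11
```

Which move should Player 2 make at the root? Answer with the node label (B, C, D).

B (Player 1): max(35, 41, 66) = 66
C (Player 1): max(21, 39, 79) = 79
D (Player 1): max(32, 92, 11) = 92
Root (Player 2): min(66, 79, 92) = 66
Player 2 picks the child with the lowest value: B (value 66).

B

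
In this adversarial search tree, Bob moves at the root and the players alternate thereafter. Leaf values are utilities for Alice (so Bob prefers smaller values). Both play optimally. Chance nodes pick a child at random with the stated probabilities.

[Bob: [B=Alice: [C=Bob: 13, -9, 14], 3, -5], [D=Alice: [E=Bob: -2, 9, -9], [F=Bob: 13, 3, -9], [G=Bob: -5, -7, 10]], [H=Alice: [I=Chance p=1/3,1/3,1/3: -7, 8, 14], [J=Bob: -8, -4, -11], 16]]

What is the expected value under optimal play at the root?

C (Bob): min(13, -9, 14) = -9
B (Alice): max(-9, 3, -5) = 3
E (Bob): min(-2, 9, -9) = -9
F (Bob): min(13, 3, -9) = -9
G (Bob): min(-5, -7, 10) = -7
D (Alice): max(-9, -9, -7) = -7
I (Chance): 1/3·-7 + 1/3·8 + 1/3·14 = 5
J (Bob): min(-8, -4, -11) = -11
H (Alice): max(5, -11, 16) = 16
Root (Bob): min(3, -7, 16) = -7

-7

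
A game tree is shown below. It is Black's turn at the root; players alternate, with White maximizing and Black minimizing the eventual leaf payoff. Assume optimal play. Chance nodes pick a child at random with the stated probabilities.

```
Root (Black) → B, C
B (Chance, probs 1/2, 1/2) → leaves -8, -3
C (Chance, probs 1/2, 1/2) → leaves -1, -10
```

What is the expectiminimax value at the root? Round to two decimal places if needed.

-5.5

B (Chance): 1/2·-8 + 1/2·-3 = -5.5
C (Chance): 1/2·-1 + 1/2·-10 = -5.5
Root (Black): min(-5.5, -5.5) = -5.5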